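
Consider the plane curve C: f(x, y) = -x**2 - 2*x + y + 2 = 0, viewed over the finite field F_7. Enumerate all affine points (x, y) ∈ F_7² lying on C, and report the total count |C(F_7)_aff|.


Affine F_7-points: {(0, 5), (1, 1), (2, 6), (3, 6), (4, 1), (5, 5), (6, 4)}; count = 7.

For each of the 49 pairs (x, y) ∈ F_7², evaluate f(x, y) mod 7. Record the zeros.
  x = 0: [0↦2, 1↦3, 2↦4, 3↦5, 4↦6, 5↦0, 6↦1]  zeros at y ∈ {5}
  x = 1: [0↦6, 1↦0, 2↦1, 3↦2, 4↦3, 5↦4, 6↦5]  zeros at y ∈ {1}
  x = 2: [0↦1, 1↦2, 2↦3, 3↦4, 4↦5, 5↦6, 6↦0]  zeros at y ∈ {6}
  x = 3: [0↦1, 1↦2, 2↦3, 3↦4, 4↦5, 5↦6, 6↦0]  zeros at y ∈ {6}
  x = 4: [0↦6, 1↦0, 2↦1, 3↦2, 4↦3, 5↦4, 6↦5]  zeros at y ∈ {1}
  x = 5: [0↦2, 1↦3, 2↦4, 3↦5, 4↦6, 5↦0, 6↦1]  zeros at y ∈ {5}
  x = 6: [0↦3, 1↦4, 2↦5, 3↦6, 4↦0, 5↦1, 6↦2]  zeros at y ∈ {4}
Collecting zeros: affine points = {(0, 5), (1, 1), (2, 6), (3, 6), (4, 1), (5, 5), (6, 4)}.
Total count |C(F_7)_aff| = 7.


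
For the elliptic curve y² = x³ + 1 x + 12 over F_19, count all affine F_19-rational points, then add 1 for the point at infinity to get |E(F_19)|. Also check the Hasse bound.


Affine points = {(3, 2), (3, 17), (4, 2), (4, 17), (5, 3), (5, 16), (6, 5), (6, 14), (7, 1), (7, 18), (8, 0), (9, 3), (9, 16), (11, 9), (11, 10), (12, 2), (12, 17), (15, 1), (15, 18), (16, 1), (16, 18)}; affine count = 21; |E(F_19)| = 22.

Discriminant check: Δ ∝ 4a³ + 27b² = 4·1³ + 27·12² = 4·1 + 27·144 ≡ 16 (mod 19). Nonzero ⇒ E is nonsingular.
For each x ∈ F_19, compute rhs = x³ + 1·x + 12 mod 19, then count y ∈ F_19 with y² ≡ rhs.
  x = 0: rhs = 12, matching y values: none (0 points).
  x = 1: rhs = 14, matching y values: none (0 points).
  x = 2: rhs = 3, matching y values: none (0 points).
  x = 3: rhs = 4, matching y values: 2, 17 (2 points).
  x = 4: rhs = 4, matching y values: 2, 17 (2 points).
  x = 5: rhs = 9, matching y values: 3, 16 (2 points).
  x = 6: rhs = 6, matching y values: 5, 14 (2 points).
  x = 7: rhs = 1, matching y values: 1, 18 (2 points).
  x = 8: rhs = 0, matching y values: 0 (1 points).
  x = 9: rhs = 9, matching y values: 3, 16 (2 points).
  x = 10: rhs = 15, matching y values: none (0 points).
  x = 11: rhs = 5, matching y values: 9, 10 (2 points).
  x = 12: rhs = 4, matching y values: 2, 17 (2 points).
  x = 13: rhs = 18, matching y values: none (0 points).
  x = 14: rhs = 15, matching y values: none (0 points).
  x = 15: rhs = 1, matching y values: 1, 18 (2 points).
  x = 16: rhs = 1, matching y values: 1, 18 (2 points).
  x = 17: rhs = 2, matching y values: none (0 points).
  x = 18: rhs = 10, matching y values: none (0 points).
Total affine count: 21.
Full point count |E(F_19)| = 21 + 1 = 22.
Hasse bound: |22 − (19+1)| = |2| = 2 ≤ 2√19 ≈ 8.7178 ✓.


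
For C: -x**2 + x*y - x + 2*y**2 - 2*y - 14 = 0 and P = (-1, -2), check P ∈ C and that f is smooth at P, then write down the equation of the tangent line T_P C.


Tangent line at P: -x - 11*y - 23 = 0.

Step 1: f(-1, -2) = 0, so P lies on C.
Step 2: partial derivatives
  f_x(x, y) = -2*x + y - 1, f_y(x, y) = x + 4*y - 2.
  f_x(P) = -1, f_y(P) = -11 (gradient nonzero, so P is smooth).
Step 3: tangent line at P: -1·(x − -1) + -11·(y − -2) = 0.
Expanding: -x - 11*y - 23 = 0.


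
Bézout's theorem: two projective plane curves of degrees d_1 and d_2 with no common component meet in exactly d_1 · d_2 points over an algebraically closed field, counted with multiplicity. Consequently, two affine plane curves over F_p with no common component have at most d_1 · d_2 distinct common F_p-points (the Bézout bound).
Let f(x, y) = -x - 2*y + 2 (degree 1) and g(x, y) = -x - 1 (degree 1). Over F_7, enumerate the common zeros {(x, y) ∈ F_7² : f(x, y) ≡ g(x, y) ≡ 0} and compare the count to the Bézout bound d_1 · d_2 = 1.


Common zeros: {(6, 5)}; count = 1; Bézout bound = 1.

deg(f) = 1, deg(g) = 1, so Bézout bound = 1.
Scan x ∈ F_7. For each x, list the y ∈ F_7 with f(x, y) ≡ 0 and those with g(x, y) ≡ 0 (mod 7); the common zeros in that column are the intersection.
  x = 0: f ≡ 0 at y ∈ {1}; g ≡ 0 at y ∈ ∅; common: ∅.
  x = 1: f ≡ 0 at y ∈ {4}; g ≡ 0 at y ∈ ∅; common: ∅.
  x = 2: f ≡ 0 at y ∈ {0}; g ≡ 0 at y ∈ ∅; common: ∅.
  x = 3: f ≡ 0 at y ∈ {3}; g ≡ 0 at y ∈ ∅; common: ∅.
  x = 4: f ≡ 0 at y ∈ {6}; g ≡ 0 at y ∈ ∅; common: ∅.
  x = 5: f ≡ 0 at y ∈ {2}; g ≡ 0 at y ∈ ∅; common: ∅.
  x = 6: f ≡ 0 at y ∈ {5}; g ≡ 0 at y ∈ {0, 1, 2, 3, 4, 5, 6}; common: {5}.
Collecting: common zeros = {(6, 5)}, so the count is 1.
Comparison with the Bézout bound: 1 ≤ 1 = deg(f)·deg(g), as expected for curves with no common component (the bound is attained).


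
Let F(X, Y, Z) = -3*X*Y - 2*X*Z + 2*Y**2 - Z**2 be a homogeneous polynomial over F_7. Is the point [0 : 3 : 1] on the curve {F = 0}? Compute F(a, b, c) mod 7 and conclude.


F(0,3,1) ≡ 3 (mod 7); P is NOT on the curve.

Evaluate F(0, 3, 1) term-by-term (mod 7).
  -3*X*Y ↦ -3·0·3·1 = 0
  -2*X*Z ↦ -2·0·1·1 = 0
  2*Y**2 ↦ 2·1·9·1 = 18
  -Z**2 ↦ -1·1·1·1 = -1
Sum: F(0, 3, 1) = (0) + (0) + (18) + (-1) = 17.
Reducing mod 7: 17 ≡ 3 (mod 7).
Since F(a, b, c) ≡ 3 ≠ 0 (mod 7), P does NOT lie on the curve.


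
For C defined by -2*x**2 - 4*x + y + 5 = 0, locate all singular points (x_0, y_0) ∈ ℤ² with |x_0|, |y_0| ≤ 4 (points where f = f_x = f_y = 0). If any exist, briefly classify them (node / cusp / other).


No singular points in the scanned grid; C is smooth there.

Compute partial derivatives:
  f_x = -4*x - 4.
  f_y = 1.
f_y = 1 is a nonzero constant, so f_y never vanishes: no point (x, y) can satisfy f = f_x = f_y = 0. In particular no (x, y) ∈ {−4, ..., 4}² is singular; the curve is smooth.


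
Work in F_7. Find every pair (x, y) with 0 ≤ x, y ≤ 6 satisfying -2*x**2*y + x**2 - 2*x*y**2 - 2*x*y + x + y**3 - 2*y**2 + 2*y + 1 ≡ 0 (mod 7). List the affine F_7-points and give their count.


Affine F_7-points: {(1, 6), (2, 0), (3, 3), (4, 0), (4, 5), (5, 3), (5, 4), (5, 5)}; count = 8.

For each of the 49 pairs (x, y) ∈ F_7², evaluate f(x, y) mod 7. Record the zeros.
  x = 0: [0↦1, 1↦2, 2↦5, 3↦2, 4↦6, 5↦2, 6↦3]  zeros at y ∈ ∅
  x = 1: [0↦3, 1↦5, 2↦5, 3↦2, 4↦2, 5↦4, 6↦0]  zeros at y ∈ {6}
  x = 2: [0↦0, 1↦6, 2↦6, 3↦6, 4↦5, 5↦2, 6↦3]  zeros at y ∈ {0}
  x = 3: [0↦6, 1↦5, 2↦1, 3↦0, 4↦1, 5↦3, 6↦5]  zeros at y ∈ {3}
  x = 4: [0↦0, 1↦2, 2↦4, 3↦5, 4↦4, 5↦0, 6↦6]  zeros at y ∈ {0, 5}
  x = 5: [0↦3, 1↦4, 2↦1, 3↦0, 4↦0, 5↦0, 6↦6]  zeros at y ∈ {3, 4, 5}
  x = 6: [0↦1, 1↦4, 2↦6, 3↦6, 4↦3, 5↦3, 6↦5]  zeros at y ∈ ∅
Collecting zeros: affine points = {(1, 6), (2, 0), (3, 3), (4, 0), (4, 5), (5, 3), (5, 4), (5, 5)}.
Total count |C(F_7)_aff| = 8.


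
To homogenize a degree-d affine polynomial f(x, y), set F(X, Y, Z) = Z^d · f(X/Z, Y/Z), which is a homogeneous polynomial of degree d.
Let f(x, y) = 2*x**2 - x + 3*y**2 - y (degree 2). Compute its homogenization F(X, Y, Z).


F(X, Y, Z) = 2*X**2 - X*Z + 3*Y**2 - Y*Z

deg(f) = 2.
Substitute x = X/Z, y = Y/Z into f, then multiply by Z^2.
  monomial 2·x^2·y^0 ↦ 2·X^2·Y^0·Z^0.
  monomial -1·x^1·y^0 ↦ -1·X^1·Y^0·Z^1.
  monomial 3·x^0·y^2 ↦ 3·X^0·Y^2·Z^0.
  monomial -1·x^0·y^1 ↦ -1·X^0·Y^1·Z^1.
Collecting: F(X, Y, Z) = 2*X**2 - X*Z + 3*Y**2 - Y*Z.


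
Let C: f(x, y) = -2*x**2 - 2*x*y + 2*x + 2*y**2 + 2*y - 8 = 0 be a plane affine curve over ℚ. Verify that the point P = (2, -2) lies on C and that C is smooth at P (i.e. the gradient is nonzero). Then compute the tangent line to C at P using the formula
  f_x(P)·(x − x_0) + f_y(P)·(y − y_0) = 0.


Tangent line at P: -2*x - 10*y - 16 = 0.

Step 1: f(2, -2) = 0, so P lies on C.
Step 2: partial derivatives
  f_x(x, y) = -4*x - 2*y + 2, f_y(x, y) = -2*x + 4*y + 2.
  f_x(P) = -2, f_y(P) = -10 (gradient nonzero, so P is smooth).
Step 3: tangent line at P: -2·(x − 2) + -10·(y − -2) = 0.
Expanding: -2*x - 10*y - 16 = 0.


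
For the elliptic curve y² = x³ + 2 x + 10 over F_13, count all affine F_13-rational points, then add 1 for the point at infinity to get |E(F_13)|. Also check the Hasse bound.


Affine points = {(0, 6), (0, 7), (1, 0), (2, 3), (2, 10), (3, 2), (3, 11), (4, 2), (4, 11), (6, 2), (6, 11), (7, 4), (7, 9), (9, 4), (9, 9), (10, 4), (10, 9)}; affine count = 17; |E(F_13)| = 18.

Discriminant check: Δ ∝ 4a³ + 27b² = 4·2³ + 27·10² = 4·8 + 27·100 ≡ 2 (mod 13). Nonzero ⇒ E is nonsingular.
For each x ∈ F_13, compute rhs = x³ + 2·x + 10 mod 13, then count y ∈ F_13 with y² ≡ rhs.
  x = 0: rhs = 10, matching y values: 6, 7 (2 points).
  x = 1: rhs = 0, matching y values: 0 (1 points).
  x = 2: rhs = 9, matching y values: 3, 10 (2 points).
  x = 3: rhs = 4, matching y values: 2, 11 (2 points).
  x = 4: rhs = 4, matching y values: 2, 11 (2 points).
  x = 5: rhs = 2, matching y values: none (0 points).
  x = 6: rhs = 4, matching y values: 2, 11 (2 points).
  x = 7: rhs = 3, matching y values: 4, 9 (2 points).
  x = 8: rhs = 5, matching y values: none (0 points).
  x = 9: rhs = 3, matching y values: 4, 9 (2 points).
  x = 10: rhs = 3, matching y values: 4, 9 (2 points).
  x = 11: rhs = 11, matching y values: none (0 points).
  x = 12: rhs = 7, matching y values: none (0 points).
Total affine count: 17.
Full point count |E(F_13)| = 17 + 1 = 18.
Hasse bound: |18 − (13+1)| = |4| = 4 ≤ 2√13 ≈ 7.2111 ✓.


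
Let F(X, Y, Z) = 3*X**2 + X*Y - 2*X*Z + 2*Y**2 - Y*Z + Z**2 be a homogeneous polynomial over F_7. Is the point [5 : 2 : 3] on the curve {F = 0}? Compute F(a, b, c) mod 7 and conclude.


F(5,2,3) ≡ 3 (mod 7); P is NOT on the curve.

Evaluate F(5, 2, 3) term-by-term (mod 7).
  3*X**2 ↦ 3·25·1·1 = 75
  X*Y ↦ 1·5·2·1 = 10
  -2*X*Z ↦ -2·5·1·3 = -30
  2*Y**2 ↦ 2·1·4·1 = 8
  -Y*Z ↦ -1·1·2·3 = -6
  Z**2 ↦ 1·1·1·9 = 9
Sum: F(5, 2, 3) = (75) + (10) + (-30) + (8) + (-6) + (9) = 66.
Reducing mod 7: 66 ≡ 3 (mod 7).
Since F(a, b, c) ≡ 3 ≠ 0 (mod 7), P does NOT lie on the curve.


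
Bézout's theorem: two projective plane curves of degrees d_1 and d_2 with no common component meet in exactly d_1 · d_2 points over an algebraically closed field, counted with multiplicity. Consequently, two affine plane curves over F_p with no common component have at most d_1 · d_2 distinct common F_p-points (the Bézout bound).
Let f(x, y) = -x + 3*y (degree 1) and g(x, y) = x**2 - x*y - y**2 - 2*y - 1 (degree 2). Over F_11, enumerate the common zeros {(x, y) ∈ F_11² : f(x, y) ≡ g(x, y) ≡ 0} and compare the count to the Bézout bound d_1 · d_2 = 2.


Common zeros: ∅; count = 0; Bézout bound = 2.

deg(f) = 1, deg(g) = 2, so Bézout bound = 2.
Scan x ∈ F_11. For each x, list the y ∈ F_11 with f(x, y) ≡ 0 and those with g(x, y) ≡ 0 (mod 11); the common zeros in that column are the intersection.
  x = 0: f ≡ 0 at y ∈ {0}; g ≡ 0 at y ∈ {10}; common: ∅.
  x = 1: f ≡ 0 at y ∈ {4}; g ≡ 0 at y ∈ {0, 8}; common: ∅.
  x = 2: f ≡ 0 at y ∈ {8}; g ≡ 0 at y ∈ ∅; common: ∅.
  x = 3: f ≡ 0 at y ∈ {1}; g ≡ 0 at y ∈ ∅; common: ∅.
  x = 4: f ≡ 0 at y ∈ {5}; g ≡ 0 at y ∈ ∅; common: ∅.
  x = 5: f ≡ 0 at y ∈ {9}; g ≡ 0 at y ∈ ∅; common: ∅.
  x = 6: f ≡ 0 at y ∈ {2}; g ≡ 0 at y ∈ ∅; common: ∅.
  x = 7: f ≡ 0 at y ∈ {6}; g ≡ 0 at y ∈ {5, 8}; common: ∅.
  x = 8: f ≡ 0 at y ∈ {10}; g ≡ 0 at y ∈ {6}; common: ∅.
  x = 9: f ≡ 0 at y ∈ {3}; g ≡ 0 at y ∈ {5, 6}; common: ∅.
  x = 10: f ≡ 0 at y ∈ {7}; g ≡ 0 at y ∈ {0, 10}; common: ∅.
Collecting: common zeros = ∅, so the count is 0.
Comparison with the Bézout bound: 0 ≤ 2 = deg(f)·deg(g), as expected for curves with no common component (the affine F_11-count falls short of the bound because intersections may lie at infinity, over extension fields, or carry multiplicity).


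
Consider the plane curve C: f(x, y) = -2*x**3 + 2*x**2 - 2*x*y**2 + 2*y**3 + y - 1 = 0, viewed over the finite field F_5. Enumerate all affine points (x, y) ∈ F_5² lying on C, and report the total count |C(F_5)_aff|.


Affine F_5-points: {(1, 1), (2, 1), (3, 1)}; count = 3.

For each of the 25 pairs (x, y) ∈ F_5², evaluate f(x, y) mod 5. Record the zeros.
  x = 0: [0↦4, 1↦2, 2↦2, 3↦1, 4↦1]  zeros at y ∈ ∅
  x = 1: [0↦4, 1↦0, 2↦4, 3↦3, 4↦4]  zeros at y ∈ {1}
  x = 2: [0↦1, 1↦0, 2↦3, 3↦2, 4↦4]  zeros at y ∈ {1}
  x = 3: [0↦3, 1↦0, 2↦2, 3↦1, 4↦4]  zeros at y ∈ {1}
  x = 4: [0↦3, 1↦3, 2↦4, 3↦3, 4↦2]  zeros at y ∈ ∅
Collecting zeros: affine points = {(1, 1), (2, 1), (3, 1)}.
Total count |C(F_5)_aff| = 3.


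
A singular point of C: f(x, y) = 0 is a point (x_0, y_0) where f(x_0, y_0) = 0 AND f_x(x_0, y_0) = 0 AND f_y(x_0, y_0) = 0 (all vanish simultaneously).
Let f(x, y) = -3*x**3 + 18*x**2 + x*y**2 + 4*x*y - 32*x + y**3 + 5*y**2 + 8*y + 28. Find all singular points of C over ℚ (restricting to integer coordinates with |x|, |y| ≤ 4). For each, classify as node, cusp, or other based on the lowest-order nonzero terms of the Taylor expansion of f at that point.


Singular points: {(2, -2)}; classification: cusp.

Compute partial derivatives:
  f_x = -9*x**2 + 36*x + y**2 + 4*y - 32.
  f_y = 2*x*y + 4*x + 3*y**2 + 10*y + 8.
Scan x_0 ∈ {−4, ..., 4}. For each x_0, f_y(x_0, y) is a polynomial in y; find its integer roots y ∈ {−4, ..., 4}, then test f_x and f at those candidates.
  x = -4: f_y(-4, y) = 3*y**2 + 2*y - 8; vanishes at y ∈ {-2}. (-4, -2): f_x = -324 ≠ 0.
  x = -3: f_y(-3, y) = 3*y**2 + 4*y - 4; vanishes at y ∈ {-2}. (-3, -2): f_x = -225 ≠ 0.
  x = -2: f_y(-2, y) = 3*y**2 + 6*y; vanishes at y ∈ {-2, 0}. (-2, -2): f_x = -144 ≠ 0; (-2, 0): f_x = -140 ≠ 0.
  x = -1: f_y(-1, y) = 3*y**2 + 8*y + 4; vanishes at y ∈ {-2}. (-1, -2): f_x = -81 ≠ 0.
  x = 0: f_y(0, y) = 3*y**2 + 10*y + 8; vanishes at y ∈ {-2}. (0, -2): f_x = -36 ≠ 0.
  x = 1: f_y(1, y) = 3*y**2 + 12*y + 12; vanishes at y ∈ {-2}. (1, -2): f_x = -9 ≠ 0.
  x = 2: f_y(2, y) = 3*y**2 + 14*y + 16; vanishes at y ∈ {-2}. (2, -2): f_x = 0, f = 0 — SINGULAR.
  x = 3: f_y(3, y) = 3*y**2 + 16*y + 20; vanishes at y ∈ {-2}. (3, -2): f_x = -9 ≠ 0.
  x = 4: f_y(4, y) = 3*y**2 + 18*y + 24; vanishes at y ∈ {-4, -2}. (4, -4): f_x = -32 ≠ 0; (4, -2): f_x = -36 ≠ 0.
Only singular point on the grid: (2, -2).
Classify: substitute x = 2 + u, y = -2 + v and expand: f = -3*u**3 + u*v**2 + v**3 + v**2.
No constant or linear terms (consistent with a singular point). Quadratic part: v**2. Cubic part: -3*u**3 + u*v**2 + v**3.
The quadratic part v**2 is a perfect square, so there is a single (double) tangent line v = 0, i.e. y = -2. Restricting the cubic part to that line (v = 0) leaves -3*u**3 ≠ 0, so f is not divisible by v and the branch is v² ≈ 3*u**3 to lowest order — this is a cusp.
Classification: cusp.


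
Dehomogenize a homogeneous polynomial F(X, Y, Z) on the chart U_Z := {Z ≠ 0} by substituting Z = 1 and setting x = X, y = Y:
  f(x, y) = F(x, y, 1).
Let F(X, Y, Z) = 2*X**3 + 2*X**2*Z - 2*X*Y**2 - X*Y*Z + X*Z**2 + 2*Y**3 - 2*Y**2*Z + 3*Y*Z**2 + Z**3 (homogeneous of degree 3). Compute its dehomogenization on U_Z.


f(x, y) = 2*x**3 + 2*x**2 - 2*x*y**2 - x*y + x + 2*y**3 - 2*y**2 + 3*y + 1

On U_Z we set Z = 1. Each monomial c·X^i·Y^j·Z^k in F becomes c·x^i·y^j·1^k = c·x^i·y^j.
Substituting Z = 1: F(X, Y, 1) = 2*x**3 + 2*x**2 - 2*x*y**2 - x*y + x + 2*y**3 - 2*y**2 + 3*y + 1.
Note: deg(f) ≤ deg(F) = 3; strict inequality happens when F is divisible by Z (lost terms).


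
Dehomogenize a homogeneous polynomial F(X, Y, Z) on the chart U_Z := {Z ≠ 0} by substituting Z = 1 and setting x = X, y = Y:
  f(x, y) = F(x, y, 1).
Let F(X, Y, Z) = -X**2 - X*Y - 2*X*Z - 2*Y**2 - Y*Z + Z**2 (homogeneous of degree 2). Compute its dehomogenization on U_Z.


f(x, y) = -x**2 - x*y - 2*x - 2*y**2 - y + 1

On U_Z we set Z = 1. Each monomial c·X^i·Y^j·Z^k in F becomes c·x^i·y^j·1^k = c·x^i·y^j.
Substituting Z = 1: F(X, Y, 1) = -x**2 - x*y - 2*x - 2*y**2 - y + 1.
Note: deg(f) ≤ deg(F) = 2; strict inequality happens when F is divisible by Z (lost terms).


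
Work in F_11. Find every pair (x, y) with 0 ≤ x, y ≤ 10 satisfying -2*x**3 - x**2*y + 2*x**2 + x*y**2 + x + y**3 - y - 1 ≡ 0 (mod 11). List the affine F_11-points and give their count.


Affine F_11-points: {(0, 6), (1, 0), (1, 1), (1, 9), (2, 5), (3, 10), (4, 4), (4, 6), (4, 8), (5, 2), (5, 6), (5, 9), (6, 1), (6, 3), (7, 8), (7, 9), (8, 2), (8, 4), (8, 8), (9, 2), (9, 4), (9, 7), (10, 1)}; count = 23.

For each of the 121 pairs (x, y) ∈ F_11², evaluate f(x, y) mod 11. Record the zeros.
  x = 0: [0↦10, 1↦10, 2↦5, 3↦1, 4↦4, 5↦9, 6↦0, 7↦5, 8↦8, 9↦4, 10↦10]  zeros at y ∈ {6}
  x = 1: [0↦0, 1↦0, 2↦8, 3↦8, 4↦6, 5↦8, 6↦9, 7↦4, 8↦10, 9↦0, 10↦2]  zeros at y ∈ {0, 1, 9}
  x = 2: [0↦4, 1↦2, 2↦10, 3↦1, 4↦3, 5↦0, 6↦9, 7↦3, 8↦10, 9↦3, 10↦10]  zeros at y ∈ {5}
  x = 3: [0↦10, 1↦4, 2↦10, 3↦1, 4↦5, 5↦6, 6↦10, 7↦1, 8↦7, 9↦1, 10↦0]  zeros at y ∈ {10}
  x = 4: [0↦6, 1↦5, 2↦7, 3↦7, 4↦0, 5↦3, 6↦0, 7↦8, 8↦0, 9↦4, 10↦4]  zeros at y ∈ {4, 6, 8}
  x = 5: [0↦2, 1↦4, 2↦0, 3↦7, 4↦9, 5↦1, 6↦0, 7↦1, 8↦10, 9↦0, 10↦10]  zeros at y ∈ {2, 6, 9}
  x = 6: [0↦8, 1↦0, 2↦10, 3↦0, 4↦9, 5↦10, 6↦9, 7↦1, 8↦3, 9↦10, 10↦6]  zeros at y ∈ {1, 3}
  x = 7: [0↦1, 1↦3, 2↦3, 3↦7, 4↦10, 5↦7, 6↦4, 7↦7, 8↦0, 9↦0, 10↦2]  zeros at y ∈ {8, 9}
  x = 8: [0↦2, 1↦1, 2↦0, 3↦5, 4↦0, 5↦2, 6↦6, 7↦7, 8↦0, 9↦2, 10↦8]  zeros at y ∈ {2, 4, 8}
  x = 9: [0↦10, 1↦4, 2↦0, 3↦4, 4↦0, 5↦5, 6↦3, 7↦0, 8↦2, 9↦4, 10↦1]  zeros at y ∈ {2, 4, 7}
  x = 10: [0↦2, 1↦0, 2↦2, 3↦3, 4↦9, 5↦4, 6↦5, 7↦7, 8↦5, 9↦5, 10↦2]  zeros at y ∈ {1}
Collecting zeros: affine points = {(0, 6), (1, 0), (1, 1), (1, 9), (2, 5), (3, 10), (4, 4), (4, 6), (4, 8), (5, 2), (5, 6), (5, 9), (6, 1), (6, 3), (7, 8), (7, 9), (8, 2), (8, 4), (8, 8), (9, 2), (9, 4), (9, 7), (10, 1)}.
Total count |C(F_11)_aff| = 23.


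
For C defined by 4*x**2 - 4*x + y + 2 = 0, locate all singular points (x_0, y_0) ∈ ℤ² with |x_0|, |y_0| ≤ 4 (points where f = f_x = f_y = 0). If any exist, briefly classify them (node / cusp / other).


No singular points in the scanned grid; C is smooth there.

Compute partial derivatives:
  f_x = 8*x - 4.
  f_y = 1.
f_y = 1 is a nonzero constant, so f_y never vanishes: no point (x, y) can satisfy f = f_x = f_y = 0. In particular no (x, y) ∈ {−4, ..., 4}² is singular; the curve is smooth.


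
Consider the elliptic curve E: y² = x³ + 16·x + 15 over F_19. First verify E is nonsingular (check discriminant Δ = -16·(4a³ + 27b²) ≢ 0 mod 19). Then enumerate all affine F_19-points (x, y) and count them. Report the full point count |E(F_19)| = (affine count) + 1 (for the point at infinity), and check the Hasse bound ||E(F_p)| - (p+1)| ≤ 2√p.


Affine points = {(2, 6), (2, 13), (5, 7), (5, 12), (6, 2), (6, 17), (8, 3), (8, 16), (10, 4), (10, 15), (12, 4), (12, 15), (13, 8), (13, 11), (14, 0), (15, 1), (15, 18), (16, 4), (16, 15), (18, 6), (18, 13)}; affine count = 21; |E(F_19)| = 22.

Discriminant check: Δ ∝ 4a³ + 27b² = 4·16³ + 27·15² = 4·4096 + 27·225 ≡ 1 (mod 19). Nonzero ⇒ E is nonsingular.
For each x ∈ F_19, compute rhs = x³ + 16·x + 15 mod 19, then count y ∈ F_19 with y² ≡ rhs.
  x = 0: rhs = 15, matching y values: none (0 points).
  x = 1: rhs = 13, matching y values: none (0 points).
  x = 2: rhs = 17, matching y values: 6, 13 (2 points).
  x = 3: rhs = 14, matching y values: none (0 points).
  x = 4: rhs = 10, matching y values: none (0 points).
  x = 5: rhs = 11, matching y values: 7, 12 (2 points).
  x = 6: rhs = 4, matching y values: 2, 17 (2 points).
  x = 7: rhs = 14, matching y values: none (0 points).
  x = 8: rhs = 9, matching y values: 3, 16 (2 points).
  x = 9: rhs = 14, matching y values: none (0 points).
  x = 10: rhs = 16, matching y values: 4, 15 (2 points).
  x = 11: rhs = 2, matching y values: none (0 points).
  x = 12: rhs = 16, matching y values: 4, 15 (2 points).
  x = 13: rhs = 7, matching y values: 8, 11 (2 points).
  x = 14: rhs = 0, matching y values: 0 (1 points).
  x = 15: rhs = 1, matching y values: 1, 18 (2 points).
  x = 16: rhs = 16, matching y values: 4, 15 (2 points).
  x = 17: rhs = 13, matching y values: none (0 points).
  x = 18: rhs = 17, matching y values: 6, 13 (2 points).
Total affine count: 21.
Full point count |E(F_19)| = 21 + 1 = 22.
Hasse bound: |22 − (19+1)| = |2| = 2 ≤ 2√19 ≈ 8.7178 ✓.


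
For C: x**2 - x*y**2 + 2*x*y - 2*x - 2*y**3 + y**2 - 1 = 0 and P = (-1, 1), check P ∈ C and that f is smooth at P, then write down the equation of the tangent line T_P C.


Tangent line at P: -3*x - 4*y + 1 = 0.

Step 1: f(-1, 1) = 0, so P lies on C.
Step 2: partial derivatives
  f_x(x, y) = 2*x - y**2 + 2*y - 2, f_y(x, y) = -2*x*y + 2*x - 6*y**2 + 2*y.
  f_x(P) = -3, f_y(P) = -4 (gradient nonzero, so P is smooth).
Step 3: tangent line at P: -3·(x − -1) + -4·(y − 1) = 0.
Expanding: -3*x - 4*y + 1 = 0.


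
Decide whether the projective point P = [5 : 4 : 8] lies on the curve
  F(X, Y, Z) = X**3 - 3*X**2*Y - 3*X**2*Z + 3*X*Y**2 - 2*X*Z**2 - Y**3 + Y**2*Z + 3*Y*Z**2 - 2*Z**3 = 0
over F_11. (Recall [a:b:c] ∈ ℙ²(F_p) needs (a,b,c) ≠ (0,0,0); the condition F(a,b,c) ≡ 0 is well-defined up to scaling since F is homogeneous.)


F(5,4,8) ≡ 8 (mod 11); P is NOT on the curve.

Evaluate F(5, 4, 8) term-by-term (mod 11).
  X**3 ↦ 1·125·1·1 = 125
  -3*X**2*Y ↦ -3·25·4·1 = -300
  -3*X**2*Z ↦ -3·25·1·8 = -600
  3*X*Y**2 ↦ 3·5·16·1 = 240
  -2*X*Z**2 ↦ -2·5·1·64 = -640
  -Y**3 ↦ -1·1·64·1 = -64
  Y**2*Z ↦ 1·1·16·8 = 128
  3*Y*Z**2 ↦ 3·1·4·64 = 768
  -2*Z**3 ↦ -2·1·1·512 = -1024
Sum: F(5, 4, 8) = (125) + (-300) + (-600) + (240) + (-640) + (-64) + (128) + (768) + (-1024) = -1367.
Reducing mod 11: -1367 ≡ 8 (mod 11).
Since F(a, b, c) ≡ 8 ≠ 0 (mod 11), P does NOT lie on the curve.


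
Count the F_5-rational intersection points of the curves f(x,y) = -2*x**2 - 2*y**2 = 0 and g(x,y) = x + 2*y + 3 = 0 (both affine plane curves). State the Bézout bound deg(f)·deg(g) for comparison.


Common zeros: {(1, 3)}; count = 1; Bézout bound = 2.

deg(f) = 2, deg(g) = 1, so Bézout bound = 2.
Scan x ∈ F_5. For each x, list the y ∈ F_5 with f(x, y) ≡ 0 and those with g(x, y) ≡ 0 (mod 5); the common zeros in that column are the intersection.
  x = 0: f ≡ 0 at y ∈ {0}; g ≡ 0 at y ∈ {1}; common: ∅.
  x = 1: f ≡ 0 at y ∈ {2, 3}; g ≡ 0 at y ∈ {3}; common: {3}.
  x = 2: f ≡ 0 at y ∈ {1, 4}; g ≡ 0 at y ∈ {0}; common: ∅.
  x = 3: f ≡ 0 at y ∈ {1, 4}; g ≡ 0 at y ∈ {2}; common: ∅.
  x = 4: f ≡ 0 at y ∈ {2, 3}; g ≡ 0 at y ∈ {4}; common: ∅.
Collecting: common zeros = {(1, 3)}, so the count is 1.
Comparison with the Bézout bound: 1 ≤ 2 = deg(f)·deg(g), as expected for curves with no common component (the affine F_5-count falls short of the bound because intersections may lie at infinity, over extension fields, or carry multiplicity).


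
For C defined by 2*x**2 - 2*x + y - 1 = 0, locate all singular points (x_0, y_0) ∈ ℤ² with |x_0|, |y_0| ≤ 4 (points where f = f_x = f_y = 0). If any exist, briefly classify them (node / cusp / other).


No singular points in the scanned grid; C is smooth there.

Compute partial derivatives:
  f_x = 4*x - 2.
  f_y = 1.
f_y = 1 is a nonzero constant, so f_y never vanishes: no point (x, y) can satisfy f = f_x = f_y = 0. In particular no (x, y) ∈ {−4, ..., 4}² is singular; the curve is smooth.


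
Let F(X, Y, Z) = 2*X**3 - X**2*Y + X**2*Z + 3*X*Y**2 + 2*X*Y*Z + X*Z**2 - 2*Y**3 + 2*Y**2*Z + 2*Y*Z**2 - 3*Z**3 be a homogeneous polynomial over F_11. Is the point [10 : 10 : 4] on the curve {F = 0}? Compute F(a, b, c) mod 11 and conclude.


F(10,10,4) ≡ 9 (mod 11); P is NOT on the curve.

Evaluate F(10, 10, 4) term-by-term (mod 11).
  2*X**3 ↦ 2·1000·1·1 = 2000
  -X**2*Y ↦ -1·100·10·1 = -1000
  X**2*Z ↦ 1·100·1·4 = 400
  3*X*Y**2 ↦ 3·10·100·1 = 3000
  2*X*Y*Z ↦ 2·10·10·4 = 800
  X*Z**2 ↦ 1·10·1·16 = 160
  -2*Y**3 ↦ -2·1·1000·1 = -2000
  2*Y**2*Z ↦ 2·1·100·4 = 800
  2*Y*Z**2 ↦ 2·1·10·16 = 320
  -3*Z**3 ↦ -3·1·1·64 = -192
Sum: F(10, 10, 4) = (2000) + (-1000) + (400) + (3000) + (800) + (160) + (-2000) + (800) + (320) + (-192) = 4288.
Reducing mod 11: 4288 ≡ 9 (mod 11).
Since F(a, b, c) ≡ 9 ≠ 0 (mod 11), P does NOT lie on the curve.


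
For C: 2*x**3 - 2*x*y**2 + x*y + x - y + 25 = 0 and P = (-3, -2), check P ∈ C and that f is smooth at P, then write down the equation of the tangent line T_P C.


Tangent line at P: 45*x - 28*y + 79 = 0.

Step 1: f(-3, -2) = 0, so P lies on C.
Step 2: partial derivatives
  f_x(x, y) = 6*x**2 - 2*y**2 + y + 1, f_y(x, y) = -4*x*y + x - 1.
  f_x(P) = 45, f_y(P) = -28 (gradient nonzero, so P is smooth).
Step 3: tangent line at P: 45·(x − -3) + -28·(y − -2) = 0.
Expanding: 45*x - 28*y + 79 = 0.


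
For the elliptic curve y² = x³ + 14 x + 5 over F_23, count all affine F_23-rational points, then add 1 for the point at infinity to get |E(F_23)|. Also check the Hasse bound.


Affine points = {(2, 8), (2, 15), (5, 4), (5, 19), (6, 11), (6, 12), (7, 3), (7, 20), (8, 10), (8, 13), (9, 3), (9, 20), (10, 8), (10, 15), (11, 8), (11, 15), (14, 1), (14, 22), (15, 5), (15, 18), (16, 1), (16, 22), (17, 2), (17, 21), (19, 0), (22, 6), (22, 17)}; affine count = 27; |E(F_23)| = 28.

Discriminant check: Δ ∝ 4a³ + 27b² = 4·14³ + 27·5² = 4·2744 + 27·25 ≡ 13 (mod 23). Nonzero ⇒ E is nonsingular.
For each x ∈ F_23, compute rhs = x³ + 14·x + 5 mod 23, then count y ∈ F_23 with y² ≡ rhs.
  x = 0: rhs = 5, matching y values: none (0 points).
  x = 1: rhs = 20, matching y values: none (0 points).
  x = 2: rhs = 18, matching y values: 8, 15 (2 points).
  x = 3: rhs = 5, matching y values: none (0 points).
  x = 4: rhs = 10, matching y values: none (0 points).
  x = 5: rhs = 16, matching y values: 4, 19 (2 points).
  x = 6: rhs = 6, matching y values: 11, 12 (2 points).
  x = 7: rhs = 9, matching y values: 3, 20 (2 points).
  x = 8: rhs = 8, matching y values: 10, 13 (2 points).
  x = 9: rhs = 9, matching y values: 3, 20 (2 points).
  x = 10: rhs = 18, matching y values: 8, 15 (2 points).
  x = 11: rhs = 18, matching y values: 8, 15 (2 points).
  x = 12: rhs = 15, matching y values: none (0 points).
  x = 13: rhs = 15, matching y values: none (0 points).
  x = 14: rhs = 1, matching y values: 1, 22 (2 points).
  x = 15: rhs = 2, matching y values: 5, 18 (2 points).
  x = 16: rhs = 1, matching y values: 1, 22 (2 points).
  x = 17: rhs = 4, matching y values: 2, 21 (2 points).
  x = 18: rhs = 17, matching y values: none (0 points).
  x = 19: rhs = 0, matching y values: 0 (1 points).
  x = 20: rhs = 5, matching y values: none (0 points).
  x = 21: rhs = 15, matching y values: none (0 points).
  x = 22: rhs = 13, matching y values: 6, 17 (2 points).
Total affine count: 27.
Full point count |E(F_23)| = 27 + 1 = 28.
Hasse bound: |28 − (23+1)| = |4| = 4 ≤ 2√23 ≈ 9.5917 ✓.


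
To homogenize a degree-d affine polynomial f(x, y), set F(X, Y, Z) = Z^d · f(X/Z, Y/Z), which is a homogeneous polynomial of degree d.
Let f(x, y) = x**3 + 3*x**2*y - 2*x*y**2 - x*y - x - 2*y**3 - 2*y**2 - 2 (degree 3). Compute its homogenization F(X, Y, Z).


F(X, Y, Z) = X**3 + 3*X**2*Y - 2*X*Y**2 - X*Y*Z - X*Z**2 - 2*Y**3 - 2*Y**2*Z - 2*Z**3

deg(f) = 3.
Substitute x = X/Z, y = Y/Z into f, then multiply by Z^3.
  monomial 1·x^3·y^0 ↦ 1·X^3·Y^0·Z^0.
  monomial 3·x^2·y^1 ↦ 3·X^2·Y^1·Z^0.
  monomial -2·x^1·y^2 ↦ -2·X^1·Y^2·Z^0.
  monomial -1·x^1·y^1 ↦ -1·X^1·Y^1·Z^1.
  monomial -1·x^1·y^0 ↦ -1·X^1·Y^0·Z^2.
  monomial -2·x^0·y^3 ↦ -2·X^0·Y^3·Z^0.
  monomial -2·x^0·y^2 ↦ -2·X^0·Y^2·Z^1.
  monomial -2·x^0·y^0 ↦ -2·X^0·Y^0·Z^3.
Collecting: F(X, Y, Z) = X**3 + 3*X**2*Y - 2*X*Y**2 - X*Y*Z - X*Z**2 - 2*Y**3 - 2*Y**2*Z - 2*Z**3.


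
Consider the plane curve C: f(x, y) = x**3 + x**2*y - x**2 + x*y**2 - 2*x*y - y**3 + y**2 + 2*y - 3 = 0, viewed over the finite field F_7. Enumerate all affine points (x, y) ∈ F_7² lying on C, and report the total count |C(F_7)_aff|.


Affine F_7-points: {(2, 3), (2, 4), (3, 4), (4, 2), (5, 1), (5, 2), (5, 3), (6, 4), (6, 5)}; count = 9.

For each of the 49 pairs (x, y) ∈ F_7², evaluate f(x, y) mod 7. Record the zeros.
  x = 0: [0↦4, 1↦6, 2↦4, 3↦6, 4↦6, 5↦5, 6↦4]  zeros at y ∈ ∅
  x = 1: [0↦4, 1↦6, 2↦6, 3↦5, 4↦4, 5↦4, 6↦6]  zeros at y ∈ ∅
  x = 2: [0↦1, 1↦5, 2↦2, 3↦0, 4↦0, 5↦3, 6↦3]  zeros at y ∈ {3, 4}
  x = 3: [0↦1, 1↦2, 2↦5, 3↦4, 4↦0, 5↦1, 6↦1]  zeros at y ∈ {4}
  x = 4: [0↦3, 1↦3, 2↦0, 3↦2, 4↦3, 5↦4, 6↦6]  zeros at y ∈ {2}
  x = 5: [0↦6, 1↦0, 2↦0, 3↦0, 4↦1, 5↦4, 6↦3]  zeros at y ∈ {1, 2, 3}
  x = 6: [0↦2, 1↦6, 2↦4, 3↦4, 4↦0, 5↦0, 6↦5]  zeros at y ∈ {4, 5}
Collecting zeros: affine points = {(2, 3), (2, 4), (3, 4), (4, 2), (5, 1), (5, 2), (5, 3), (6, 4), (6, 5)}.
Total count |C(F_7)_aff| = 9.


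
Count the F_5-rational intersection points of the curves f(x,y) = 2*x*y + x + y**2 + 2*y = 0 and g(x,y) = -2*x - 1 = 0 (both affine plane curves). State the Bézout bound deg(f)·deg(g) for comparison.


Common zeros: ∅; count = 0; Bézout bound = 2.

deg(f) = 2, deg(g) = 1, so Bézout bound = 2.
Scan x ∈ F_5. For each x, list the y ∈ F_5 with f(x, y) ≡ 0 and those with g(x, y) ≡ 0 (mod 5); the common zeros in that column are the intersection.
  x = 0: f ≡ 0 at y ∈ {0, 3}; g ≡ 0 at y ∈ ∅; common: ∅.
  x = 1: f ≡ 0 at y ∈ ∅; g ≡ 0 at y ∈ ∅; common: ∅.
  x = 2: f ≡ 0 at y ∈ ∅; g ≡ 0 at y ∈ {0, 1, 2, 3, 4}; common: ∅.
  x = 3: f ≡ 0 at y ∈ ∅; g ≡ 0 at y ∈ ∅; common: ∅.
  x = 4: f ≡ 0 at y ∈ {1, 4}; g ≡ 0 at y ∈ ∅; common: ∅.
Collecting: common zeros = ∅, so the count is 0.
Comparison with the Bézout bound: 0 ≤ 2 = deg(f)·deg(g), as expected for curves with no common component (the affine F_5-count falls short of the bound because intersections may lie at infinity, over extension fields, or carry multiplicity).


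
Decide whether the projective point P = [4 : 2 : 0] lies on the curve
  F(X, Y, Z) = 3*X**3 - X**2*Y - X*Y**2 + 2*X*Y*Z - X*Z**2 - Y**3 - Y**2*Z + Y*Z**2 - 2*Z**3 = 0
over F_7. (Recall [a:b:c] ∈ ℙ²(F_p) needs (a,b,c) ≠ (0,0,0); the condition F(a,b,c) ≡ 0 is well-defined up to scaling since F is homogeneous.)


F(4,2,0) ≡ 3 (mod 7); P is NOT on the curve.

Evaluate F(4, 2, 0) term-by-term (mod 7).
  3*X**3 ↦ 3·64·1·1 = 192
  -X**2*Y ↦ -1·16·2·1 = -32
  -X*Y**2 ↦ -1·4·4·1 = -16
  2*X*Y*Z ↦ 2·4·2·0 = 0
  -X*Z**2 ↦ -1·4·1·0 = 0
  -Y**3 ↦ -1·1·8·1 = -8
  -Y**2*Z ↦ -1·1·4·0 = 0
  Y*Z**2 ↦ 1·1·2·0 = 0
  -2*Z**3 ↦ -2·1·1·0 = 0
Sum: F(4, 2, 0) = (192) + (-32) + (-16) + (0) + (0) + (-8) + (0) + (0) + (0) = 136.
Reducing mod 7: 136 ≡ 3 (mod 7).
Since F(a, b, c) ≡ 3 ≠ 0 (mod 7), P does NOT lie on the curve.


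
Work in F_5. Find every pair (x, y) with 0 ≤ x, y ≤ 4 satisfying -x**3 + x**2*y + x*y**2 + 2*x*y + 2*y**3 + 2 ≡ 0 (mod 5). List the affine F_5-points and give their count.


Affine F_5-points: {(0, 4), (2, 3), (3, 0), (3, 1), (4, 3)}; count = 5.

For each of the 25 pairs (x, y) ∈ F_5², evaluate f(x, y) mod 5. Record the zeros.
  x = 0: [0↦2, 1↦4, 2↦3, 3↦1, 4↦0]  zeros at y ∈ {4}
  x = 1: [0↦1, 1↦2, 2↦2, 3↦3, 4↦2]  zeros at y ∈ ∅
  x = 2: [0↦4, 1↦1, 2↦4, 3↦0, 4↦1]  zeros at y ∈ {3}
  x = 3: [0↦0, 1↦0, 2↦3, 3↦1, 4↦1]  zeros at y ∈ {0, 1}
  x = 4: [0↦3, 1↦3, 2↦3, 3↦0, 4↦1]  zeros at y ∈ {3}
Collecting zeros: affine points = {(0, 4), (2, 3), (3, 0), (3, 1), (4, 3)}.
Total count |C(F_5)_aff| = 5.


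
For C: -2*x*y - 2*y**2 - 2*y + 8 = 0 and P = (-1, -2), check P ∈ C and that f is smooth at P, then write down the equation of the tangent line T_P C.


Tangent line at P: 4*x + 8*y + 20 = 0.

Step 1: f(-1, -2) = 0, so P lies on C.
Step 2: partial derivatives
  f_x(x, y) = -2*y, f_y(x, y) = -2*x - 4*y - 2.
  f_x(P) = 4, f_y(P) = 8 (gradient nonzero, so P is smooth).
Step 3: tangent line at P: 4·(x − -1) + 8·(y − -2) = 0.
Expanding: 4*x + 8*y + 20 = 0.


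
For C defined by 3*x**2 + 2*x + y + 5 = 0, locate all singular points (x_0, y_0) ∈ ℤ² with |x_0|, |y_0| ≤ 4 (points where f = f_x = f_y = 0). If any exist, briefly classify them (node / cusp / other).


No singular points in the scanned grid; C is smooth there.

Compute partial derivatives:
  f_x = 6*x + 2.
  f_y = 1.
f_y = 1 is a nonzero constant, so f_y never vanishes: no point (x, y) can satisfy f = f_x = f_y = 0. In particular no (x, y) ∈ {−4, ..., 4}² is singular; the curve is smooth.


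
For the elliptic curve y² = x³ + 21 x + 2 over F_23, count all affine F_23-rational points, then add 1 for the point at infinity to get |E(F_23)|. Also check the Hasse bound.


Affine points = {(0, 5), (0, 18), (1, 1), (1, 22), (2, 11), (2, 12), (3, 0), (4, 9), (4, 14), (5, 5), (5, 18), (7, 3), (7, 20), (9, 0), (10, 4), (10, 19), (11, 0), (12, 2), (12, 21), (14, 2), (14, 21), (15, 9), (15, 14), (16, 8), (16, 15), (18, 5), (18, 18), (20, 2), (20, 21), (22, 7), (22, 16)}; affine count = 31; |E(F_23)| = 32.

Discriminant check: Δ ∝ 4a³ + 27b² = 4·21³ + 27·2² = 4·9261 + 27·4 ≡ 7 (mod 23). Nonzero ⇒ E is nonsingular.
For each x ∈ F_23, compute rhs = x³ + 21·x + 2 mod 23, then count y ∈ F_23 with y² ≡ rhs.
  x = 0: rhs = 2, matching y values: 5, 18 (2 points).
  x = 1: rhs = 1, matching y values: 1, 22 (2 points).
  x = 2: rhs = 6, matching y values: 11, 12 (2 points).
  x = 3: rhs = 0, matching y values: 0 (1 points).
  x = 4: rhs = 12, matching y values: 9, 14 (2 points).
  x = 5: rhs = 2, matching y values: 5, 18 (2 points).
  x = 6: rhs = 22, matching y values: none (0 points).
  x = 7: rhs = 9, matching y values: 3, 20 (2 points).
  x = 8: rhs = 15, matching y values: none (0 points).
  x = 9: rhs = 0, matching y values: 0 (1 points).
  x = 10: rhs = 16, matching y values: 4, 19 (2 points).
  x = 11: rhs = 0, matching y values: 0 (1 points).
  x = 12: rhs = 4, matching y values: 2, 21 (2 points).
  x = 13: rhs = 11, matching y values: none (0 points).
  x = 14: rhs = 4, matching y values: 2, 21 (2 points).
  x = 15: rhs = 12, matching y values: 9, 14 (2 points).
  x = 16: rhs = 18, matching y values: 8, 15 (2 points).
  x = 17: rhs = 5, matching y values: none (0 points).
  x = 18: rhs = 2, matching y values: 5, 18 (2 points).
  x = 19: rhs = 15, matching y values: none (0 points).
  x = 20: rhs = 4, matching y values: 2, 21 (2 points).
  x = 21: rhs = 21, matching y values: none (0 points).
  x = 22: rhs = 3, matching y values: 7, 16 (2 points).
Total affine count: 31.
Full point count |E(F_23)| = 31 + 1 = 32.
Hasse bound: |32 − (23+1)| = |8| = 8 ≤ 2√23 ≈ 9.5917 ✓.


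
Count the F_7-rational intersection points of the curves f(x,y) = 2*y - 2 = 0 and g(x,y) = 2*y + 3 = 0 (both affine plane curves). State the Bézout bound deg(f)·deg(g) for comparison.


Common zeros: ∅; count = 0; Bézout bound = 1.

deg(f) = 1, deg(g) = 1, so Bézout bound = 1.
Scan x ∈ F_7. For each x, list the y ∈ F_7 with f(x, y) ≡ 0 and those with g(x, y) ≡ 0 (mod 7); the common zeros in that column are the intersection.
  x = 0: f ≡ 0 at y ∈ {1}; g ≡ 0 at y ∈ {2}; common: ∅.
  x = 1: f ≡ 0 at y ∈ {1}; g ≡ 0 at y ∈ {2}; common: ∅.
  x = 2: f ≡ 0 at y ∈ {1}; g ≡ 0 at y ∈ {2}; common: ∅.
  x = 3: f ≡ 0 at y ∈ {1}; g ≡ 0 at y ∈ {2}; common: ∅.
  x = 4: f ≡ 0 at y ∈ {1}; g ≡ 0 at y ∈ {2}; common: ∅.
  x = 5: f ≡ 0 at y ∈ {1}; g ≡ 0 at y ∈ {2}; common: ∅.
  x = 6: f ≡ 0 at y ∈ {1}; g ≡ 0 at y ∈ {2}; common: ∅.
Collecting: common zeros = ∅, so the count is 0.
Comparison with the Bézout bound: 0 ≤ 1 = deg(f)·deg(g), as expected for curves with no common component (the affine F_7-count falls short of the bound because intersections may lie at infinity, over extension fields, or carry multiplicity).


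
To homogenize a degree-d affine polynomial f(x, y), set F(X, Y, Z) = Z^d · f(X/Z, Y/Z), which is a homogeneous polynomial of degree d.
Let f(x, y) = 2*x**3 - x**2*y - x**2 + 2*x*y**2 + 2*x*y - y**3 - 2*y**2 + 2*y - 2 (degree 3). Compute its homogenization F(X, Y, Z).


F(X, Y, Z) = 2*X**3 - X**2*Y - X**2*Z + 2*X*Y**2 + 2*X*Y*Z - Y**3 - 2*Y**2*Z + 2*Y*Z**2 - 2*Z**3

deg(f) = 3.
Substitute x = X/Z, y = Y/Z into f, then multiply by Z^3.
  monomial 2·x^3·y^0 ↦ 2·X^3·Y^0·Z^0.
  monomial -1·x^2·y^1 ↦ -1·X^2·Y^1·Z^0.
  monomial -1·x^2·y^0 ↦ -1·X^2·Y^0·Z^1.
  monomial 2·x^1·y^2 ↦ 2·X^1·Y^2·Z^0.
  monomial 2·x^1·y^1 ↦ 2·X^1·Y^1·Z^1.
  monomial -1·x^0·y^3 ↦ -1·X^0·Y^3·Z^0.
  monomial -2·x^0·y^2 ↦ -2·X^0·Y^2·Z^1.
  monomial 2·x^0·y^1 ↦ 2·X^0·Y^1·Z^2.
  monomial -2·x^0·y^0 ↦ -2·X^0·Y^0·Z^3.
Collecting: F(X, Y, Z) = 2*X**3 - X**2*Y - X**2*Z + 2*X*Y**2 + 2*X*Y*Z - Y**3 - 2*Y**2*Z + 2*Y*Z**2 - 2*Z**3.


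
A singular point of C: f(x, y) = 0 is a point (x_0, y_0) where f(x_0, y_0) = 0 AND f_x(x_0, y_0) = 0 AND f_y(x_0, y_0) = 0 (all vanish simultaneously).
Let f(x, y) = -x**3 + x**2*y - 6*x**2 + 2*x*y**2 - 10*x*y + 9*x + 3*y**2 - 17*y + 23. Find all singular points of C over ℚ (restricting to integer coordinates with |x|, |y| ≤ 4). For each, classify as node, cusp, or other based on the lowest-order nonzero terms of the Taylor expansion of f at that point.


Singular points: {(-1, 3)}; classification: cusp.

Compute partial derivatives:
  f_x = -3*x**2 + 2*x*y - 12*x + 2*y**2 - 10*y + 9.
  f_y = x**2 + 4*x*y - 10*x + 6*y - 17.
Scan x_0 ∈ {−4, ..., 4}. For each x_0, f_y(x_0, y) is a polynomial in y; find its integer roots y ∈ {−4, ..., 4}, then test f_x and f at those candidates.
  x = -4: f_y(-4, y) = 39 - 10*y; no integer root y with |y| ≤ 4.
  x = -3: f_y(-3, y) = 22 - 6*y; no integer root y with |y| ≤ 4.
  x = -2: f_y(-2, y) = 7 - 2*y; no integer root y with |y| ≤ 4.
  x = -1: f_y(-1, y) = 2*y - 6; vanishes at y ∈ {3}. (-1, 3): f_x = 0, f = 0 — SINGULAR.
  x = 0: f_y(0, y) = 6*y - 17; no integer root y with |y| ≤ 4.
  x = 1: f_y(1, y) = 10*y - 26; no integer root y with |y| ≤ 4.
  x = 2: f_y(2, y) = 14*y - 33; no integer root y with |y| ≤ 4.
  x = 3: f_y(3, y) = 18*y - 38; no integer root y with |y| ≤ 4.
  x = 4: f_y(4, y) = 22*y - 41; no integer root y with |y| ≤ 4.
Only singular point on the grid: (-1, 3).
Classify: substitute x = -1 + u, y = 3 + v and expand: f = -u**3 + u**2*v + 2*u*v**2 + v**2.
No constant or linear terms (consistent with a singular point). Quadratic part: v**2. Cubic part: -u**3 + u**2*v + 2*u*v**2.
The quadratic part v**2 is a perfect square, so there is a single (double) tangent line v = 0, i.e. y = 3. Restricting the cubic part to that line (v = 0) leaves -u**3 ≠ 0, so f is not divisible by v and the branch is v² ≈ u**3 to lowest order — this is a cusp.
Classification: cusp.


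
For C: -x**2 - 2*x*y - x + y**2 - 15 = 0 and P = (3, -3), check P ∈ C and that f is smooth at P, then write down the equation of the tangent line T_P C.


Tangent line at P: -x - 12*y - 33 = 0.

Step 1: f(3, -3) = 0, so P lies on C.
Step 2: partial derivatives
  f_x(x, y) = -2*x - 2*y - 1, f_y(x, y) = -2*x + 2*y.
  f_x(P) = -1, f_y(P) = -12 (gradient nonzero, so P is smooth).
Step 3: tangent line at P: -1·(x − 3) + -12·(y − -3) = 0.
Expanding: -x - 12*y - 33 = 0.


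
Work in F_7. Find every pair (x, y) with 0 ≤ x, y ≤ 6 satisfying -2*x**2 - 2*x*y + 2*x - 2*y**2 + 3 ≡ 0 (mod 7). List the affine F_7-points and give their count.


Affine F_7-points: {(1, 3), (2, 1), (2, 4), (4, 0), (4, 3), (5, 1)}; count = 6.

For each of the 49 pairs (x, y) ∈ F_7², evaluate f(x, y) mod 7. Record the zeros.
  x = 0: [0↦3, 1↦1, 2↦2, 3↦6, 4↦6, 5↦2, 6↦1]  zeros at y ∈ ∅
  x = 1: [0↦3, 1↦6, 2↦5, 3↦0, 4↦5, 5↦6, 6↦3]  zeros at y ∈ {3}
  x = 2: [0↦6, 1↦0, 2↦4, 3↦4, 4↦0, 5↦6, 6↦1]  zeros at y ∈ {1, 4}
  x = 3: [0↦5, 1↦4, 2↦6, 3↦4, 4↦5, 5↦2, 6↦2]  zeros at y ∈ ∅
  x = 4: [0↦0, 1↦4, 2↦4, 3↦0, 4↦6, 5↦1, 6↦6]  zeros at y ∈ {0, 3}
  x = 5: [0↦5, 1↦0, 2↦5, 3↦6, 4↦3, 5↦3, 6↦6]  zeros at y ∈ {1}
  x = 6: [0↦6, 1↦6, 2↦2, 3↦1, 4↦3, 5↦1, 6↦2]  zeros at y ∈ ∅
Collecting zeros: affine points = {(1, 3), (2, 1), (2, 4), (4, 0), (4, 3), (5, 1)}.
Total count |C(F_7)_aff| = 6.
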